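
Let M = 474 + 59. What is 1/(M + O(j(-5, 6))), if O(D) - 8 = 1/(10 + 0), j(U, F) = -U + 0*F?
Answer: 10/5411 ≈ 0.0018481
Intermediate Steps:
M = 533
j(U, F) = -U (j(U, F) = -U + 0 = -U)
O(D) = 81/10 (O(D) = 8 + 1/(10 + 0) = 8 + 1/10 = 8 + ⅒ = 81/10)
1/(M + O(j(-5, 6))) = 1/(533 + 81/10) = 1/(5411/10) = 10/5411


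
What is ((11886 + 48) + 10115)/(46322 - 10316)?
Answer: 1297/2118 ≈ 0.61237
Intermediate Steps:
((11886 + 48) + 10115)/(46322 - 10316) = (11934 + 10115)/36006 = 22049*(1/36006) = 1297/2118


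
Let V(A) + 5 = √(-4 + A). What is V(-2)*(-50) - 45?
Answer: 205 - 50*I*√6 ≈ 205.0 - 122.47*I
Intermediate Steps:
V(A) = -5 + √(-4 + A)
V(-2)*(-50) - 45 = (-5 + √(-4 - 2))*(-50) - 45 = (-5 + √(-6))*(-50) - 45 = (-5 + I*√6)*(-50) - 45 = (250 - 50*I*√6) - 45 = 205 - 50*I*√6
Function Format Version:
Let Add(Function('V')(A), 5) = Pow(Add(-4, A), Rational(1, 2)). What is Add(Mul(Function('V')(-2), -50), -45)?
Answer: Add(205, Mul(-50, I, Pow(6, Rational(1, 2)))) ≈ Add(205.00, Mul(-122.47, I))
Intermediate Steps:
Function('V')(A) = Add(-5, Pow(Add(-4, A), Rational(1, 2)))
Add(Mul(Function('V')(-2), -50), -45) = Add(Mul(Add(-5, Pow(Add(-4, -2), Rational(1, 2))), -50), -45) = Add(Mul(Add(-5, Pow(-6, Rational(1, 2))), -50), -45) = Add(Mul(Add(-5, Mul(I, Pow(6, Rational(1, 2)))), -50), -45) = Add(Add(250, Mul(-50, I, Pow(6, Rational(1, 2)))), -45) = Add(205, Mul(-50, I, Pow(6, Rational(1, 2))))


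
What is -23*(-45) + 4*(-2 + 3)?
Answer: 1039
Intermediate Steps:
-23*(-45) + 4*(-2 + 3) = 1035 + 4*1 = 1035 + 4 = 1039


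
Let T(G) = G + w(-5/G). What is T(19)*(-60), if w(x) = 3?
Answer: -1320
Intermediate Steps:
T(G) = 3 + G (T(G) = G + 3 = 3 + G)
T(19)*(-60) = (3 + 19)*(-60) = 22*(-60) = -1320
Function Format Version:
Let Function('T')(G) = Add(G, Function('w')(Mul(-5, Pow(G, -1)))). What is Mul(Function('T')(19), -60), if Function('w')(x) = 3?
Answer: -1320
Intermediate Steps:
Function('T')(G) = Add(3, G) (Function('T')(G) = Add(G, 3) = Add(3, G))
Mul(Function('T')(19), -60) = Mul(Add(3, 19), -60) = Mul(22, -60) = -1320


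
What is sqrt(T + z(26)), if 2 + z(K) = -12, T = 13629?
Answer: sqrt(13615) ≈ 116.68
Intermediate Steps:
z(K) = -14 (z(K) = -2 - 12 = -14)
sqrt(T + z(26)) = sqrt(13629 - 14) = sqrt(13615)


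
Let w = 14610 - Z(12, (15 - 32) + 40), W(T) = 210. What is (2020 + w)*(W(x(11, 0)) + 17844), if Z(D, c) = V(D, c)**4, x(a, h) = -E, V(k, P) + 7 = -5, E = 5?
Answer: -74129724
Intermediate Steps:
V(k, P) = -12 (V(k, P) = -7 - 5 = -12)
x(a, h) = -5 (x(a, h) = -1*5 = -5)
Z(D, c) = 20736 (Z(D, c) = (-12)**4 = 20736)
w = -6126 (w = 14610 - 1*20736 = 14610 - 20736 = -6126)
(2020 + w)*(W(x(11, 0)) + 17844) = (2020 - 6126)*(210 + 17844) = -4106*18054 = -74129724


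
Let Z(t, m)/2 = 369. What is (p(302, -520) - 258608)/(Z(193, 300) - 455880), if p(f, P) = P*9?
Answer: 131644/227571 ≈ 0.57847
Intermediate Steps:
Z(t, m) = 738 (Z(t, m) = 2*369 = 738)
p(f, P) = 9*P
(p(302, -520) - 258608)/(Z(193, 300) - 455880) = (9*(-520) - 258608)/(738 - 455880) = (-4680 - 258608)/(-455142) = -263288*(-1/455142) = 131644/227571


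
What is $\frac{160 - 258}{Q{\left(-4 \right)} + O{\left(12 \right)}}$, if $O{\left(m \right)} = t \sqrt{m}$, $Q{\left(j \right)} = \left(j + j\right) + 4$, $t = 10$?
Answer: $- \frac{49}{148} - \frac{245 \sqrt{3}}{148} \approx -3.1983$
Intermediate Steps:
$Q{\left(j \right)} = 4 + 2 j$ ($Q{\left(j \right)} = 2 j + 4 = 4 + 2 j$)
$O{\left(m \right)} = 10 \sqrt{m}$
$\frac{160 - 258}{Q{\left(-4 \right)} + O{\left(12 \right)}} = \frac{160 - 258}{\left(4 + 2 \left(-4\right)\right) + 10 \sqrt{12}} = - \frac{98}{\left(4 - 8\right) + 10 \cdot 2 \sqrt{3}} = - \frac{98}{-4 + 20 \sqrt{3}}$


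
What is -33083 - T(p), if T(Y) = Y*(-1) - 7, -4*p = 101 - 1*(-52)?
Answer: -132457/4 ≈ -33114.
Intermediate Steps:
p = -153/4 (p = -(101 - 1*(-52))/4 = -(101 + 52)/4 = -¼*153 = -153/4 ≈ -38.250)
T(Y) = -7 - Y (T(Y) = -Y - 7 = -7 - Y)
-33083 - T(p) = -33083 - (-7 - 1*(-153/4)) = -33083 - (-7 + 153/4) = -33083 - 1*125/4 = -33083 - 125/4 = -132457/4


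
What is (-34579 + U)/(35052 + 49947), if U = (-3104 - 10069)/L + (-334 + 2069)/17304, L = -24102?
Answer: -2592823235/6373565016 ≈ -0.40681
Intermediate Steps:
U = 48501/74984 (U = (-3104 - 10069)/(-24102) + (-334 + 2069)/17304 = -13173*(-1/24102) + 1735*(1/17304) = 4391/8034 + 1735/17304 = 48501/74984 ≈ 0.64682)
(-34579 + U)/(35052 + 49947) = (-34579 + 48501/74984)/(35052 + 49947) = -2592823235/74984/84999 = -2592823235/74984*1/84999 = -2592823235/6373565016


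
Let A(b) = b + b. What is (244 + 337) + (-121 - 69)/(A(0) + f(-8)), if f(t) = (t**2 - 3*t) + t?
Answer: 4629/8 ≈ 578.63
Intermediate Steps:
f(t) = t**2 - 2*t
A(b) = 2*b
(244 + 337) + (-121 - 69)/(A(0) + f(-8)) = (244 + 337) + (-121 - 69)/(2*0 - 8*(-2 - 8)) = 581 - 190/(0 - 8*(-10)) = 581 - 190/(0 + 80) = 581 - 190/80 = 581 - 190*1/80 = 581 - 19/8 = 4629/8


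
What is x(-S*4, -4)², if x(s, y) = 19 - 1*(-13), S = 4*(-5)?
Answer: 1024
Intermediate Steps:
S = -20
x(s, y) = 32 (x(s, y) = 19 + 13 = 32)
x(-S*4, -4)² = 32² = 1024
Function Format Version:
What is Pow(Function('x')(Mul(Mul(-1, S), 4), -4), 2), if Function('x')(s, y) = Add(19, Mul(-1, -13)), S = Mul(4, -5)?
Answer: 1024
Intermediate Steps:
S = -20
Function('x')(s, y) = 32 (Function('x')(s, y) = Add(19, 13) = 32)
Pow(Function('x')(Mul(Mul(-1, S), 4), -4), 2) = Pow(32, 2) = 1024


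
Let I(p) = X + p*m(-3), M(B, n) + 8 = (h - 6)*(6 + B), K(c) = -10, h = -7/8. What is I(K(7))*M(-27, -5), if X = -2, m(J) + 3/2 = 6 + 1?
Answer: -62187/8 ≈ -7773.4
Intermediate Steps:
h = -7/8 (h = -7*⅛ = -7/8 ≈ -0.87500)
m(J) = 11/2 (m(J) = -3/2 + (6 + 1) = -3/2 + 7 = 11/2)
M(B, n) = -197/4 - 55*B/8 (M(B, n) = -8 + (-7/8 - 6)*(6 + B) = -8 - 55*(6 + B)/8 = -8 + (-165/4 - 55*B/8) = -197/4 - 55*B/8)
I(p) = -2 + 11*p/2 (I(p) = -2 + p*(11/2) = -2 + 11*p/2)
I(K(7))*M(-27, -5) = (-2 + (11/2)*(-10))*(-197/4 - 55/8*(-27)) = (-2 - 55)*(-197/4 + 1485/8) = -57*1091/8 = -62187/8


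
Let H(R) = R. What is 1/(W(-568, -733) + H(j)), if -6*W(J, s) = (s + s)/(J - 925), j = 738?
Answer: 4479/3304769 ≈ 0.0013553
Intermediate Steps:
W(J, s) = -s/(3*(-925 + J)) (W(J, s) = -(s + s)/(6*(J - 925)) = -2*s/(6*(-925 + J)) = -s/(3*(-925 + J)))
1/(W(-568, -733) + H(j)) = 1/(-1*(-733)/(-2775 + 3*(-568)) + 738) = 1/(-1*(-733)/(-2775 - 1704) + 738) = 1/(-1*(-733)/(-4479) + 738) = 1/(-1*(-733)*(-1/4479) + 738) = 1/(-733/4479 + 738) = 1/(3304769/4479) = 4479/3304769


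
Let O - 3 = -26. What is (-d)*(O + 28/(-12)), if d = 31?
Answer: 2356/3 ≈ 785.33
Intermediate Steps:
O = -23 (O = 3 - 26 = -23)
(-d)*(O + 28/(-12)) = (-1*31)*(-23 + 28/(-12)) = -31*(-23 + 28*(-1/12)) = -31*(-23 - 7/3) = -31*(-76/3) = 2356/3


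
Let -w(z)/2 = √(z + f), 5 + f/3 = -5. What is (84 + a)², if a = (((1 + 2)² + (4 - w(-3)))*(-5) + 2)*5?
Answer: -29139 + 23100*I*√33 ≈ -29139.0 + 1.327e+5*I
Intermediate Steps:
f = -30 (f = -15 + 3*(-5) = -15 - 15 = -30)
w(z) = -2*√(-30 + z) (w(z) = -2*√(z - 30) = -2*√(-30 + z))
a = -315 - 50*I*√33 (a = (((1 + 2)² + (4 - (-2)*√(-30 - 3)))*(-5) + 2)*5 = ((3² + (4 - (-2)*√(-33)))*(-5) + 2)*5 = ((9 + (4 - (-2)*I*√33))*(-5) + 2)*5 = ((9 + (4 + 2*I*√33))*(-5) + 2)*5 = ((13 + 2*I*√33)*(-5) + 2)*5 = ((-65 - 10*I*√33) + 2)*5 = (-63 - 10*I*√33)*5 = -315 - 50*I*√33 ≈ -315.0 - 287.23*I)
(84 + a)² = (84 + (-315 - 50*I*√33))² = (-231 - 50*I*√33)²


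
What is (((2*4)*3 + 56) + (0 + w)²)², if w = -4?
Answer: 9216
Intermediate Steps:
(((2*4)*3 + 56) + (0 + w)²)² = (((2*4)*3 + 56) + (0 - 4)²)² = ((8*3 + 56) + (-4)²)² = ((24 + 56) + 16)² = (80 + 16)² = 96² = 9216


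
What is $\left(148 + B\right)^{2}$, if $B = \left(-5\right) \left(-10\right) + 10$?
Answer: $43264$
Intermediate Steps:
$B = 60$ ($B = 50 + 10 = 60$)
$\left(148 + B\right)^{2} = \left(148 + 60\right)^{2} = 208^{2} = 43264$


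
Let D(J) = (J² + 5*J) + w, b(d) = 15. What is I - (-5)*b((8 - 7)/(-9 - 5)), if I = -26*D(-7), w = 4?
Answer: -393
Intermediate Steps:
D(J) = 4 + J² + 5*J (D(J) = (J² + 5*J) + 4 = 4 + J² + 5*J)
I = -468 (I = -26*(4 + (-7)² + 5*(-7)) = -26*(4 + 49 - 35) = -26*18 = -468)
I - (-5)*b((8 - 7)/(-9 - 5)) = -468 - (-5)*15 = -468 - 1*(-75) = -468 + 75 = -393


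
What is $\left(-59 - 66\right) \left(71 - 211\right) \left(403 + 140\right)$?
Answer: $9502500$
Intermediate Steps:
$\left(-59 - 66\right) \left(71 - 211\right) \left(403 + 140\right) = \left(-59 - 66\right) \left(-140\right) 543 = \left(-125\right) \left(-140\right) 543 = 17500 \cdot 543 = 9502500$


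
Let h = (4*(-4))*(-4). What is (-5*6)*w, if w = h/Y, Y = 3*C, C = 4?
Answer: -160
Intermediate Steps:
h = 64 (h = -16*(-4) = 64)
Y = 12 (Y = 3*4 = 12)
w = 16/3 (w = 64/12 = 64*(1/12) = 16/3 ≈ 5.3333)
(-5*6)*w = -5*6*(16/3) = -30*16/3 = -160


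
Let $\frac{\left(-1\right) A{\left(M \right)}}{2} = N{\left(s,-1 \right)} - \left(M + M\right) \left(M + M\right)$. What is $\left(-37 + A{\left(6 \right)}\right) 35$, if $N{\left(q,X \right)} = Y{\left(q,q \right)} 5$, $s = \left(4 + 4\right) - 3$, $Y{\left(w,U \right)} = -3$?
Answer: $9835$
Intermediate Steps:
$s = 5$ ($s = 8 - 3 = 5$)
$N{\left(q,X \right)} = -15$ ($N{\left(q,X \right)} = \left(-3\right) 5 = -15$)
$A{\left(M \right)} = 30 + 8 M^{2}$ ($A{\left(M \right)} = - 2 \left(-15 - \left(M + M\right) \left(M + M\right)\right) = - 2 \left(-15 - 2 M 2 M\right) = - 2 \left(-15 - 4 M^{2}\right) = 30 + 8 M^{2}$)
$\left(-37 + A{\left(6 \right)}\right) 35 = \left(-37 + \left(30 + 8 \cdot 6^{2}\right)\right) 35 = \left(-37 + \left(30 + 8 \cdot 36\right)\right) 35 = \left(-37 + \left(30 + 288\right)\right) 35 = \left(-37 + 318\right) 35 = 281 \cdot 35 = 9835$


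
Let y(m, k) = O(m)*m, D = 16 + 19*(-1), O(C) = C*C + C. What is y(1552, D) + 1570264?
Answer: 3742287576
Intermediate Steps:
O(C) = C + C² (O(C) = C² + C = C + C²)
D = -3 (D = 16 - 19 = -3)
y(m, k) = m²*(1 + m) (y(m, k) = (m*(1 + m))*m = m²*(1 + m))
y(1552, D) + 1570264 = 1552²*(1 + 1552) + 1570264 = 2408704*1553 + 1570264 = 3740717312 + 1570264 = 3742287576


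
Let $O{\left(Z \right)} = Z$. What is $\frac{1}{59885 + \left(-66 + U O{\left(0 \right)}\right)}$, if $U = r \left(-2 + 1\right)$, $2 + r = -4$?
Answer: $\frac{1}{59819} \approx 1.6717 \cdot 10^{-5}$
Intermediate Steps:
$r = -6$ ($r = -2 - 4 = -6$)
$U = 6$ ($U = - 6 \left(-2 + 1\right) = \left(-6\right) \left(-1\right) = 6$)
$\frac{1}{59885 + \left(-66 + U O{\left(0 \right)}\right)} = \frac{1}{59885 + \left(-66 + 6 \cdot 0\right)} = \frac{1}{59885 + \left(-66 + 0\right)} = \frac{1}{59885 - 66} = \frac{1}{59819}$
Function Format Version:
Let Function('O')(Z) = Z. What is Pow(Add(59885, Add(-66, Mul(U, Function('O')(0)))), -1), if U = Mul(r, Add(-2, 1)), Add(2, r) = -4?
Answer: Rational(1, 59819) ≈ 1.6717e-5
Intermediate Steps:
r = -6 (r = Add(-2, -4) = -6)
U = 6 (U = Mul(-6, Add(-2, 1)) = Mul(-6, -1) = 6)
Pow(Add(59885, Add(-66, Mul(U, Function('O')(0)))), -1) = Pow(Add(59885, Add(-66, Mul(6, 0))), -1) = Pow(Add(59885, Add(-66, 0)), -1) = Pow(Add(59885, -66), -1) = Pow(59819, -1) = Rational(1, 59819)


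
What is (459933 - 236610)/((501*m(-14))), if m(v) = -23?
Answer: -74441/3841 ≈ -19.381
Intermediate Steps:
(459933 - 236610)/((501*m(-14))) = (459933 - 236610)/((501*(-23))) = 223323/(-11523) = 223323*(-1/11523) = -74441/3841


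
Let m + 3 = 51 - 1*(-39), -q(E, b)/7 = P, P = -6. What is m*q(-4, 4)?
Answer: 3654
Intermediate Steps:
q(E, b) = 42 (q(E, b) = -7*(-6) = 42)
m = 87 (m = -3 + (51 - 1*(-39)) = -3 + (51 + 39) = -3 + 90 = 87)
m*q(-4, 4) = 87*42 = 3654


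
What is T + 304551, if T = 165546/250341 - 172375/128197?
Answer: 3257974235863738/10697655059 ≈ 3.0455e+5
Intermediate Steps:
T = -7310009771/10697655059 (T = 165546*(1/250341) - 172375*1/128197 = 55182/83447 - 172375/128197 = -7310009771/10697655059 ≈ -0.68333)
T + 304551 = -7310009771/10697655059 + 304551 = 3257974235863738/10697655059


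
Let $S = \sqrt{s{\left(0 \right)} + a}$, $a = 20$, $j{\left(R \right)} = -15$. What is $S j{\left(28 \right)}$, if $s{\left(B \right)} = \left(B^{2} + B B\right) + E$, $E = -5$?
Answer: $- 15 \sqrt{15} \approx -58.095$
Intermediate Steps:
$s{\left(B \right)} = -5 + 2 B^{2}$ ($s{\left(B \right)} = \left(B^{2} + B B\right) - 5 = \left(B^{2} + B^{2}\right) - 5 = 2 B^{2} - 5 = -5 + 2 B^{2}$)
$S = \sqrt{15}$ ($S = \sqrt{\left(-5 + 2 \cdot 0^{2}\right) + 20} = \sqrt{\left(-5 + 2 \cdot 0\right) + 20} = \sqrt{\left(-5 + 0\right) + 20} = \sqrt{-5 + 20} = \sqrt{15} \approx 3.873$)
$S j{\left(28 \right)} = \sqrt{15} \left(-15\right) = - 15 \sqrt{15}$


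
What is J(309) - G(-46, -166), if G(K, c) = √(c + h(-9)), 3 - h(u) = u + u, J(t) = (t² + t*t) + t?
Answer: 191271 - I*√145 ≈ 1.9127e+5 - 12.042*I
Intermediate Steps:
J(t) = t + 2*t² (J(t) = (t² + t²) + t = 2*t² + t = t + 2*t²)
h(u) = 3 - 2*u (h(u) = 3 - (u + u) = 3 - 2*u)
G(K, c) = √(21 + c) (G(K, c) = √(c + (3 - 2*(-9))) = √(c + (3 + 18)) = √(c + 21) = √(21 + c))
J(309) - G(-46, -166) = 309*(1 + 2*309) - √(21 - 166) = 309*(1 + 618) - √(-145) = 309*619 - I*√145 = 191271 - I*√145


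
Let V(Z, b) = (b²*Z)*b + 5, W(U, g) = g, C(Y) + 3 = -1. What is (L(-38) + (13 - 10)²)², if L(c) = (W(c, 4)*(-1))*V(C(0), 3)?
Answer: 177241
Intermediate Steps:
C(Y) = -4 (C(Y) = -3 - 1 = -4)
V(Z, b) = 5 + Z*b³ (V(Z, b) = (Z*b²)*b + 5 = Z*b³ + 5 = 5 + Z*b³)
L(c) = 412 (L(c) = (4*(-1))*(5 - 4*3³) = -4*(5 - 4*27) = -4*(5 - 108) = -4*(-103) = 412)
(L(-38) + (13 - 10)²)² = (412 + (13 - 10)²)² = (412 + 3²)² = (412 + 9)² = 421² = 177241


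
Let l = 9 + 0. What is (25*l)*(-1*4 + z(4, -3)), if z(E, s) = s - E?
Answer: -2475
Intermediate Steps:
l = 9
(25*l)*(-1*4 + z(4, -3)) = (25*9)*(-1*4 + (-3 - 1*4)) = 225*(-4 + (-3 - 4)) = 225*(-4 - 7) = 225*(-11) = -2475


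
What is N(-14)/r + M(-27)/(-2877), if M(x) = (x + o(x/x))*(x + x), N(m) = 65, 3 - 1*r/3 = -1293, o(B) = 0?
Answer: -1827233/3728592 ≈ -0.49006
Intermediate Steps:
r = 3888 (r = 9 - 3*(-1293) = 9 + 3879 = 3888)
M(x) = 2*x**2 (M(x) = (x + 0)*(x + x) = x*(2*x) = 2*x**2)
N(-14)/r + M(-27)/(-2877) = 65/3888 + (2*(-27)**2)/(-2877) = 65*(1/3888) + (2*729)*(-1/2877) = 65/3888 + 1458*(-1/2877) = 65/3888 - 486/959 = -1827233/3728592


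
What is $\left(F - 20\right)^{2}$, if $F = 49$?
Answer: $841$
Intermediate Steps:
$\left(F - 20\right)^{2} = \left(49 - 20\right)^{2} = 29^{2} = 841$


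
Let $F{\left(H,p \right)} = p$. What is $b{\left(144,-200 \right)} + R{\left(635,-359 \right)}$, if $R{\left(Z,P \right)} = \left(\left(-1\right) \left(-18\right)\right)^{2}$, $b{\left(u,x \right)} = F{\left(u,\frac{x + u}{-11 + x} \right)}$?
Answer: $\frac{68420}{211} \approx 324.27$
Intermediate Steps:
$b{\left(u,x \right)} = \frac{u + x}{-11 + x}$ ($b{\left(u,x \right)} = \frac{x + u}{-11 + x} = \frac{u + x}{-11 + x}$)
$R{\left(Z,P \right)} = 324$ ($R{\left(Z,P \right)} = 18^{2} = 324$)
$b{\left(144,-200 \right)} + R{\left(635,-359 \right)} = \frac{144 - 200}{-11 - 200} + 324 = \frac{1}{-211} \left(-56\right) + 324 = \left(- \frac{1}{211}\right) \left(-56\right) + 324 = \frac{56}{211} + 324 = \frac{68420}{211}$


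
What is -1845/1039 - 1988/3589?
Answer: -8687237/3728971 ≈ -2.3297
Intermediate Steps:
-1845/1039 - 1988/3589 = -8687237/3728971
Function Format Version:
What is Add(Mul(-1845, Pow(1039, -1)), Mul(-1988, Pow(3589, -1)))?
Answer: Rational(-8687237, 3728971) ≈ -2.3297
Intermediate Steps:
Add(Mul(-1845, Pow(1039, -1)), Mul(-1988, Pow(3589, -1))) = Add(Mul(-1845, Rational(1, 1039)), Mul(-1988, Rational(1, 3589))) = Add(Rational(-1845, 1039), Rational(-1988, 3589)) = Rational(-8687237, 3728971)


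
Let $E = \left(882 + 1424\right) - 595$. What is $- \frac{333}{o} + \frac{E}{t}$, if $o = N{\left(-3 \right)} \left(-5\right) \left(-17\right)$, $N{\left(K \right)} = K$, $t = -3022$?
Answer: $\frac{190007}{256870} \approx 0.7397$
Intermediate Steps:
$E = 1711$ ($E = 2306 - 595 = 1711$)
$o = -255$ ($o = \left(-3\right) \left(-5\right) \left(-17\right) = 15 \left(-17\right) = -255$)
$- \frac{333}{o} + \frac{E}{t} = - \frac{333}{-255} + \frac{1711}{-3022} = \left(-333\right) \left(- \frac{1}{255}\right) + 1711 \left(- \frac{1}{3022}\right) = \frac{111}{85} - \frac{1711}{3022} = \frac{190007}{256870}$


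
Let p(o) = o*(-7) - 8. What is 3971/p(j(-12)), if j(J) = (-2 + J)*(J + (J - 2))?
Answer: -3971/2556 ≈ -1.5536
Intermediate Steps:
j(J) = (-2 + J)*(-2 + 2*J) (j(J) = (-2 + J)*(J + (-2 + J)) = (-2 + J)*(-2 + 2*J))
p(o) = -8 - 7*o (p(o) = -7*o - 8 = -8 - 7*o)
3971/p(j(-12)) = 3971/(-8 - 7*(4 - 6*(-12) + 2*(-12)²)) = 3971/(-8 - 7*(4 + 72 + 2*144)) = 3971/(-8 - 7*(4 + 72 + 288)) = 3971/(-8 - 7*364) = 3971/(-8 - 2548) = 3971/(-2556) = 3971*(-1/2556) = -3971/2556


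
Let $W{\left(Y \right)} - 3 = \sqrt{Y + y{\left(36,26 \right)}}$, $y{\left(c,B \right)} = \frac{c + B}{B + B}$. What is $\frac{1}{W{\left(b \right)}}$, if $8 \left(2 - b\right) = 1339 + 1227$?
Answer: $\frac{156}{16981} - \frac{14 i \sqrt{4381}}{16981} \approx 0.0091867 - 0.05457 i$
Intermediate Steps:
$y{\left(c,B \right)} = \frac{B + c}{2 B}$
$b = - \frac{1275}{4}$ ($b = 2 - \frac{1339 + 1227}{8} = 2 - \frac{1283}{4} = - \frac{1275}{4} \approx -318.75$)
$W{\left(Y \right)} = 3 + \sqrt{\frac{31}{26} + Y}$ ($W{\left(Y \right)} = 3 + \sqrt{Y + \frac{26 + 36}{2 \cdot 26}} = 3 + \sqrt{Y + \frac{1}{2} \cdot \frac{1}{26} \cdot 62} = 3 + \sqrt{Y + \frac{31}{26}} = 3 + \sqrt{\frac{31}{26} + Y}$)
$\frac{1}{W{\left(b \right)}} = \frac{1}{3 + \frac{\sqrt{806 + 676 \left(- \frac{1275}{4}\right)}}{26}} = \frac{1}{3 + \frac{\sqrt{806 - 215475}}{26}} = \frac{1}{3 + \frac{\sqrt{-214669}}{26}} = \frac{1}{3 + \frac{7 i \sqrt{4381}}{26}}$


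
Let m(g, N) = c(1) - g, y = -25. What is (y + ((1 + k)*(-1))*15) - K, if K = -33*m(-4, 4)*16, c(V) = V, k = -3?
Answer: 2645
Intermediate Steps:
m(g, N) = 1 - g
K = -2640 (K = -33*(1 - 1*(-4))*16 = -33*(1 + 4)*16 = -33*5*16 = -165*16 = -2640)
(y + ((1 + k)*(-1))*15) - K = (-25 + ((1 - 3)*(-1))*15) - 1*(-2640) = (-25 - 2*(-1)*15) + 2640 = (-25 + 2*15) + 2640 = (-25 + 30) + 2640 = 5 + 2640 = 2645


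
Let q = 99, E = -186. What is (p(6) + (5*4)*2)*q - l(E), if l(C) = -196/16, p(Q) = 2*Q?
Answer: 20641/4 ≈ 5160.3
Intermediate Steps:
l(C) = -49/4 (l(C) = -196*1/16 = -49/4)
(p(6) + (5*4)*2)*q - l(E) = (2*6 + (5*4)*2)*99 - 1*(-49/4) = (12 + 20*2)*99 + 49/4 = (12 + 40)*99 + 49/4 = 52*99 + 49/4 = 5148 + 49/4 = 20641/4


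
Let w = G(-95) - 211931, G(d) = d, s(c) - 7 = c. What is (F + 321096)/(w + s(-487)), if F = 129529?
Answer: -64375/30358 ≈ -2.1205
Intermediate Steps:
s(c) = 7 + c
w = -212026 (w = -95 - 211931 = -212026)
(F + 321096)/(w + s(-487)) = (129529 + 321096)/(-212026 + (7 - 487)) = 450625/(-212026 - 480) = 450625/(-212506) = 450625*(-1/212506) = -64375/30358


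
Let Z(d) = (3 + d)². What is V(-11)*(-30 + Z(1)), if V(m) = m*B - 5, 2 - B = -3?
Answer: 840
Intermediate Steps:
B = 5 (B = 2 - 1*(-3) = 2 + 3 = 5)
V(m) = -5 + 5*m (V(m) = m*5 - 5 = 5*m - 5 = -5 + 5*m)
V(-11)*(-30 + Z(1)) = (-5 + 5*(-11))*(-30 + (3 + 1)²) = (-5 - 55)*(-30 + 4²) = -60*(-30 + 16) = -60*(-14) = 840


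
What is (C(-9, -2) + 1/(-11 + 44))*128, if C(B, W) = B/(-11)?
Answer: 3584/33 ≈ 108.61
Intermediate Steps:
C(B, W) = -B/11 (C(B, W) = B*(-1/11) = -B/11)
(C(-9, -2) + 1/(-11 + 44))*128 = (-1/11*(-9) + 1/(-11 + 44))*128 = (9/11 + 1/33)*128 = (28/33)*128 = 3584/33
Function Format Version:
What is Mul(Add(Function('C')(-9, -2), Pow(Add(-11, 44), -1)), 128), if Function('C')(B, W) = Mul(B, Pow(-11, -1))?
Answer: Rational(3584, 33) ≈ 108.61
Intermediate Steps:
Function('C')(B, W) = Mul(Rational(-1, 11), B) (Function('C')(B, W) = Mul(B, Rational(-1, 11)) = Mul(Rational(-1, 11), B))
Mul(Add(Function('C')(-9, -2), Pow(Add(-11, 44), -1)), 128) = Mul(Add(Mul(Rational(-1, 11), -9), Pow(Add(-11, 44), -1)), 128) = Mul(Add(Rational(9, 11), Pow(33, -1)), 128) = Mul(Add(Rational(9, 11), Rational(1, 33)), 128) = Mul(Rational(28, 33), 128) = Rational(3584, 33)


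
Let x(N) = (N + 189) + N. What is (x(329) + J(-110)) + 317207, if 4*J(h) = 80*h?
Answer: 315854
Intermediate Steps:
x(N) = 189 + 2*N (x(N) = (189 + N) + N = 189 + 2*N)
J(h) = 20*h (J(h) = (80*h)/4 = 20*h)
(x(329) + J(-110)) + 317207 = ((189 + 2*329) + 20*(-110)) + 317207 = ((189 + 658) - 2200) + 317207 = (847 - 2200) + 317207 = -1353 + 317207 = 315854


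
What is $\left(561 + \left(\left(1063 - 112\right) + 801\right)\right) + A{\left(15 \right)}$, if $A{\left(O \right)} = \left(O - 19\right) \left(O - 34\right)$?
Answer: $2389$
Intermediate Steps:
$A{\left(O \right)} = \left(-34 + O\right) \left(-19 + O\right)$ ($A{\left(O \right)} = \left(-19 + O\right) \left(-34 + O\right) = \left(-34 + O\right) \left(-19 + O\right)$)
$\left(561 + \left(\left(1063 - 112\right) + 801\right)\right) + A{\left(15 \right)} = \left(561 + \left(\left(1063 - 112\right) + 801\right)\right) + \left(646 + 15^{2} - 795\right) = \left(561 + \left(951 + 801\right)\right) + \left(646 + 225 - 795\right) = \left(561 + 1752\right) + 76 = 2313 + 76 = 2389$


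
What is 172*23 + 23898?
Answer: 27854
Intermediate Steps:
172*23 + 23898 = 3956 + 23898 = 27854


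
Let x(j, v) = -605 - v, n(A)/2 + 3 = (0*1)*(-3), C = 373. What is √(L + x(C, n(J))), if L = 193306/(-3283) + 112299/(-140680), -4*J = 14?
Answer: 3*I*√79649274991402470/32989460 ≈ 25.665*I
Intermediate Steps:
J = -7/2 (J = -¼*14 = -7/2 ≈ -3.5000)
L = -27562965697/461852440 (L = 193306*(-1/3283) + 112299*(-1/140680) = -193306/3283 - 112299/140680 = -27562965697/461852440 ≈ -59.679)
n(A) = -6 (n(A) = -6 + 2*((0*1)*(-3)) = -6 + 2*(0*(-3)) = -6 + 2*0 = -6 + 0 = -6)
√(L + x(C, n(J))) = √(-27562965697/461852440 + (-605 - 1*(-6))) = √(-27562965697/461852440 + (-605 + 6)) = √(-27562965697/461852440 - 599) = √(-304212577257/461852440) = 3*I*√79649274991402470/32989460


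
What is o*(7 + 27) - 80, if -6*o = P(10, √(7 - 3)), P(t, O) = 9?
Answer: -131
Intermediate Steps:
o = -3/2 (o = -⅙*9 = -3/2 ≈ -1.5000)
o*(7 + 27) - 80 = -3*(7 + 27)/2 - 80 = -3/2*34 - 80 = -51 - 80 = -131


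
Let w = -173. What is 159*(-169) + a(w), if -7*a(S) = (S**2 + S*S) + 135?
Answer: -248090/7 ≈ -35441.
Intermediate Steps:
a(S) = -135/7 - 2*S**2/7 (a(S) = -((S**2 + S*S) + 135)/7 = -((S**2 + S**2) + 135)/7 = -(2*S**2 + 135)/7 = -(135 + 2*S**2)/7 = -135/7 - 2*S**2/7)
159*(-169) + a(w) = 159*(-169) + (-135/7 - 2/7*(-173)**2) = -26871 + (-135/7 - 2/7*29929) = -26871 + (-135/7 - 59858/7) = -26871 - 59993/7 = -248090/7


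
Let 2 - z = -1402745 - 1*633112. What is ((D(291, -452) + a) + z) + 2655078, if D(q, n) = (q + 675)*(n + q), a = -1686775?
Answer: 2848636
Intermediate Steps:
D(q, n) = (675 + q)*(n + q)
z = 2035859 (z = 2 - (-1402745 - 1*633112) = 2 - (-1402745 - 633112) = 2 - 1*(-2035857) = 2 + 2035857 = 2035859)
((D(291, -452) + a) + z) + 2655078 = (((291² + 675*(-452) + 675*291 - 452*291) - 1686775) + 2035859) + 2655078 = (((84681 - 305100 + 196425 - 131532) - 1686775) + 2035859) + 2655078 = ((-155526 - 1686775) + 2035859) + 2655078 = (-1842301 + 2035859) + 2655078 = 193558 + 2655078 = 2848636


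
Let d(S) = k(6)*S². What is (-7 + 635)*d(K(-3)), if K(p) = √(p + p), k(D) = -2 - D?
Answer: 30144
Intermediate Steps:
K(p) = √2*√p (K(p) = √(2*p) = √2*√p)
d(S) = -8*S² (d(S) = (-2 - 1*6)*S² = (-2 - 6)*S² = -8*S²)
(-7 + 635)*d(K(-3)) = (-7 + 635)*(-8*(√2*√(-3))²) = 628*(-8*(√2*(I*√3))²) = 628*(-8*(I*√6)²) = 628*(-8*(-6)) = 628*48 = 30144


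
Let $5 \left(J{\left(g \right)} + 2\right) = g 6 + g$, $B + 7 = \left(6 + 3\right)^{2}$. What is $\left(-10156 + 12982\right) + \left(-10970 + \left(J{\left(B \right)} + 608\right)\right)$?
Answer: $- \frac{37172}{5} \approx -7434.4$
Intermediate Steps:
$B = 74$ ($B = -7 + \left(6 + 3\right)^{2} = -7 + 9^{2} = -7 + 81 = 74$)
$J{\left(g \right)} = -2 + \frac{7 g}{5}$ ($J{\left(g \right)} = -2 + \frac{g 6 + g}{5} = -2 + \frac{6 g + g}{5} = -2 + \frac{7 g}{5}$)
$\left(-10156 + 12982\right) + \left(-10970 + \left(J{\left(B \right)} + 608\right)\right) = \left(-10156 + 12982\right) + \left(-10970 + \left(\left(-2 + \frac{7}{5} \cdot 74\right) + 608\right)\right) = 2826 + \left(-10970 + \left(\left(-2 + \frac{518}{5}\right) + 608\right)\right) = 2826 + \left(-10970 + \left(\frac{508}{5} + 608\right)\right) = 2826 + \left(-10970 + \frac{3548}{5}\right) = 2826 - \frac{51302}{5} = - \frac{37172}{5}$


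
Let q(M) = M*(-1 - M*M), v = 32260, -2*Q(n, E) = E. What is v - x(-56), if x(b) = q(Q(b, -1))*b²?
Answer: 34220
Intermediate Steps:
Q(n, E) = -E/2
q(M) = M*(-1 - M²)
x(b) = -5*b²/8 (x(b) = (-(-1)*(-1)/2 - (-½*(-1))³)*b² = (-1*½ - (½)³)*b² = (-½ - 1*⅛)*b² = (-½ - ⅛)*b² = -5*b²/8)
v - x(-56) = 32260 - (-5)*(-56)²/8 = 32260 - (-5)*3136/8 = 32260 - 1*(-1960) = 32260 + 1960 = 34220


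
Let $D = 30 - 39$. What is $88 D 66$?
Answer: $-52272$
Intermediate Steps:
$D = -9$
$88 D 66 = 88 \left(-9\right) 66 = \left(-792\right) 66 = -52272$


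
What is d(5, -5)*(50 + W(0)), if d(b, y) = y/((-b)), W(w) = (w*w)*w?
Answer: 50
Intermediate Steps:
W(w) = w**3 (W(w) = w**2*w = w**3)
d(b, y) = -y/b (d(b, y) = y*(-1/b) = -y/b)
d(5, -5)*(50 + W(0)) = (-1*(-5)/5)*(50 + 0**3) = (-1*(-5)*1/5)*(50 + 0) = 1*50 = 50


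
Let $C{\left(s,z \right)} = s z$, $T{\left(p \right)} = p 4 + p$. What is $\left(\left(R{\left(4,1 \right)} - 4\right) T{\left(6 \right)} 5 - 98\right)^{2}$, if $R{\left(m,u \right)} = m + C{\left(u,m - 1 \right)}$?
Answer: $123904$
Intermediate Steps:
$T{\left(p \right)} = 5 p$ ($T{\left(p \right)} = 4 p + p = 5 p$)
$R{\left(m,u \right)} = m + u \left(-1 + m\right)$ ($R{\left(m,u \right)} = m + u \left(m - 1\right) = m + u \left(-1 + m\right)$)
$\left(\left(R{\left(4,1 \right)} - 4\right) T{\left(6 \right)} 5 - 98\right)^{2} = \left(\left(\left(4 + 1 \left(-1 + 4\right)\right) - 4\right) 5 \cdot 6 \cdot 5 - 98\right)^{2} = \left(\left(\left(4 + 1 \cdot 3\right) - 4\right) 30 \cdot 5 - 98\right)^{2} = \left(\left(\left(4 + 3\right) - 4\right) 30 \cdot 5 - 98\right)^{2} = \left(\left(7 - 4\right) 30 \cdot 5 - 98\right)^{2} = \left(3 \cdot 30 \cdot 5 - 98\right)^{2} = \left(90 \cdot 5 - 98\right)^{2} = \left(450 - 98\right)^{2} = 352^{2} = 123904$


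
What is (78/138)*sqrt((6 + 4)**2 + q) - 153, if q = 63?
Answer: -153 + 13*sqrt(163)/23 ≈ -145.78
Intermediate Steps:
(78/138)*sqrt((6 + 4)**2 + q) - 153 = (78/138)*sqrt((6 + 4)**2 + 63) - 153 = (78*(1/138))*sqrt(10**2 + 63) - 153 = 13*sqrt(100 + 63)/23 - 153 = 13*sqrt(163)/23 - 153 = -153 + 13*sqrt(163)/23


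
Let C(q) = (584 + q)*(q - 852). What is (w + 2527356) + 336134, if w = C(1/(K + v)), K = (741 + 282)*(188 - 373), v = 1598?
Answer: 83316297338153455/35215149649 ≈ 2.3659e+6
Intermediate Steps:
K = -189255 (K = 1023*(-185) = -189255)
C(q) = (-852 + q)*(584 + q) (C(q) = (584 + q)*(-852 + q) = (-852 + q)*(584 + q))
w = -17521931530261555/35215149649 (w = -497568 + (1/(-189255 + 1598))² - 268/(-189255 + 1598) = -497568 + (1/(-187657))² - 268/(-187657) = -497568 + (-1/187657)² - 268*(-1/187657) = -497568 + 1/35215149649 + 268/187657 = -17521931530261555/35215149649 ≈ -4.9757e+5)
(w + 2527356) + 336134 = (-17521931530261555/35215149649 + 2527356) + 336134 = 71479288226036489/35215149649 + 336134 = 83316297338153455/35215149649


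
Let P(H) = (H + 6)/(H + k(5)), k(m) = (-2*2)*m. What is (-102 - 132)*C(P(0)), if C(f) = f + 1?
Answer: -819/5 ≈ -163.80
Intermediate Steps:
k(m) = -4*m
P(H) = (6 + H)/(-20 + H) (P(H) = (H + 6)/(H - 4*5) = (6 + H)/(H - 20) = (6 + H)/(-20 + H))
C(f) = 1 + f
(-102 - 132)*C(P(0)) = (-102 - 132)*(1 + (6 + 0)/(-20 + 0)) = -234*(1 + 6/(-20)) = -234*(1 - 1/20*6) = -234*(1 - 3/10) = -234*7/10 = -819/5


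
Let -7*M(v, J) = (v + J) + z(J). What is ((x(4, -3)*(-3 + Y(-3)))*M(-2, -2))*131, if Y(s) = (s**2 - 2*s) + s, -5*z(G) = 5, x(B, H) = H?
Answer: -17685/7 ≈ -2526.4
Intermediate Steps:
z(G) = -1 (z(G) = -1/5*5 = -1)
Y(s) = s**2 - s
M(v, J) = 1/7 - J/7 - v/7 (M(v, J) = -((v + J) - 1)/7 = -((J + v) - 1)/7 = -(-1 + J + v)/7 = 1/7 - J/7 - v/7)
((x(4, -3)*(-3 + Y(-3)))*M(-2, -2))*131 = ((-3*(-3 - 3*(-1 - 3)))*(1/7 - 1/7*(-2) - 1/7*(-2)))*131 = ((-3*(-3 - 3*(-4)))*(1/7 + 2/7 + 2/7))*131 = (-3*(-3 + 12)*(5/7))*131 = (-3*9*(5/7))*131 = -27*5/7*131 = -135/7*131 = -17685/7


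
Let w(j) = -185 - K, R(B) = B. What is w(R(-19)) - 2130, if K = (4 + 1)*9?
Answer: -2360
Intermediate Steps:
K = 45 (K = 5*9 = 45)
w(j) = -230 (w(j) = -185 - 1*45 = -185 - 45 = -230)
w(R(-19)) - 2130 = -230 - 2130 = -2360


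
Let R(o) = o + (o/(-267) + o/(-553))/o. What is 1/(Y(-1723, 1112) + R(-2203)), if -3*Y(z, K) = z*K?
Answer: 49217/31324438273 ≈ 1.5712e-6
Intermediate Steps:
Y(z, K) = -K*z/3 (Y(z, K) = -z*K/3 = -K*z/3)
R(o) = -820/147651 + o (R(o) = o + (o*(-1/267) + o*(-1/553))/o = o + (-o/267 - o/553)/o = o + (-820*o/147651)/o = o - 820/147651 = -820/147651 + o)
1/(Y(-1723, 1112) + R(-2203)) = 1/(-1/3*1112*(-1723) + (-820/147651 - 2203)) = 1/(1915976/3 - 325275973/147651) = 1/(31324438273/49217) = 49217/31324438273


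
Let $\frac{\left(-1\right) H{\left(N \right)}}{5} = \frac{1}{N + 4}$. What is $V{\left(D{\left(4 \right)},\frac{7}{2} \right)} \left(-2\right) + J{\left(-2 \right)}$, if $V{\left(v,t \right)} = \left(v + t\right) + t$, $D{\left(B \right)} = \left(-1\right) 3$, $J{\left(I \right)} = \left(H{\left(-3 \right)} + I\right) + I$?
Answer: $-17$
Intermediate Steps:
$H{\left(N \right)} = - \frac{5}{4 + N}$ ($H{\left(N \right)} = - \frac{5}{N + 4} = - \frac{5}{4 + N}$)
$J{\left(I \right)} = -5 + 2 I$ ($J{\left(I \right)} = \left(- \frac{5}{4 - 3} + I\right) + I = \left(- \frac{5}{1} + I\right) + I = \left(\left(-5\right) 1 + I\right) + I = \left(-5 + I\right) + I = -5 + 2 I$)
$D{\left(B \right)} = -3$
$V{\left(v,t \right)} = v + 2 t$ ($V{\left(v,t \right)} = \left(t + v\right) + t = v + 2 t$)
$V{\left(D{\left(4 \right)},\frac{7}{2} \right)} \left(-2\right) + J{\left(-2 \right)} = \left(-3 + 2 \cdot \frac{7}{2}\right) \left(-2\right) + \left(-5 + 2 \left(-2\right)\right) = \left(-3 + 2 \cdot 7 \cdot \frac{1}{2}\right) \left(-2\right) - 9 = \left(-3 + 2 \cdot \frac{7}{2}\right) \left(-2\right) - 9 = \left(-3 + 7\right) \left(-2\right) - 9 = 4 \left(-2\right) - 9 = -8 - 9 = -17$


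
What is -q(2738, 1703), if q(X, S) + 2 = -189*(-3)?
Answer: -565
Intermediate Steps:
q(X, S) = 565 (q(X, S) = -2 - 189*(-3) = -2 + 567 = 565)
-q(2738, 1703) = -1*565 = -565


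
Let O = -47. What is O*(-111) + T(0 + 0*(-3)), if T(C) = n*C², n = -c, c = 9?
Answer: 5217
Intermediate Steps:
n = -9 (n = -1*9 = -9)
T(C) = -9*C²
O*(-111) + T(0 + 0*(-3)) = -47*(-111) - 9*(0 + 0*(-3))² = 5217 - 9*(0 + 0)² = 5217 - 9*0² = 5217 - 9*0 = 5217 + 0 = 5217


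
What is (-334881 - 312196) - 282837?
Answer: -929914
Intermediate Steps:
(-334881 - 312196) - 282837 = -647077 - 282837 = -929914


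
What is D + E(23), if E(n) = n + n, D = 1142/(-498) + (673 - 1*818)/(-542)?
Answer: 5934691/134958 ≈ 43.974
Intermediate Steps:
D = -273377/134958 (D = 1142*(-1/498) + (673 - 818)*(-1/542) = -571/249 - 145*(-1/542) = -571/249 + 145/542 = -273377/134958 ≈ -2.0256)
E(n) = 2*n
D + E(23) = -273377/134958 + 2*23 = -273377/134958 + 46 = 5934691/134958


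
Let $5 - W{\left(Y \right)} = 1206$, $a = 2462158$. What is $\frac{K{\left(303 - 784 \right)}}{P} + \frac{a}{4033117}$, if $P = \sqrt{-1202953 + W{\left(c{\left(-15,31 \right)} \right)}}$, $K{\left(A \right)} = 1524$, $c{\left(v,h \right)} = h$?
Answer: $\frac{84902}{139073} - \frac{762 i \sqrt{1204154}}{602077} \approx 0.61049 - 1.3888 i$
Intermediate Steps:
$W{\left(Y \right)} = -1201$ ($W{\left(Y \right)} = 5 - 1206 = -1201$)
$P = i \sqrt{1204154}$ ($P = \sqrt{-1202953 - 1201} = \sqrt{-1204154} = i \sqrt{1204154} \approx 1097.3 i$)
$\frac{K{\left(303 - 784 \right)}}{P} + \frac{a}{4033117} = \frac{1524}{i \sqrt{1204154}} + \frac{2462158}{4033117} = 1524 \left(- \frac{i \sqrt{1204154}}{1204154}\right) + 2462158 \cdot \frac{1}{4033117} = - \frac{762 i \sqrt{1204154}}{602077} + \frac{84902}{139073} = \frac{84902}{139073} - \frac{762 i \sqrt{1204154}}{602077}$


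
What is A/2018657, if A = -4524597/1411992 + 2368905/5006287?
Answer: -195015719521/144136946292231672 ≈ -1.3530e-6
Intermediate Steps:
A = -195015719521/71402395896 (A = -4524597*1/1411992 + 2368905*(1/5006287) = -502733/156888 + 215355/455117 = -195015719521/71402395896 ≈ -2.7312)
A/2018657 = -195015719521/71402395896/2018657 = -195015719521/71402395896*1/2018657 = -195015719521/144136946292231672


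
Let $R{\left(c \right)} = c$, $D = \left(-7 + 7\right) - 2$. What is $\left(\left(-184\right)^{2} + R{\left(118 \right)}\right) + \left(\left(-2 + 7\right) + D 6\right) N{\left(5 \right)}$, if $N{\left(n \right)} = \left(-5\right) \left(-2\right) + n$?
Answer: $33869$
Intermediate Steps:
$D = -2$ ($D = 0 - 2 = -2$)
$N{\left(n \right)} = 10 + n$
$\left(\left(-184\right)^{2} + R{\left(118 \right)}\right) + \left(\left(-2 + 7\right) + D 6\right) N{\left(5 \right)} = \left(\left(-184\right)^{2} + 118\right) + \left(\left(-2 + 7\right) - 12\right) \left(10 + 5\right) = \left(33856 + 118\right) + \left(5 - 12\right) 15 = 33974 - 105 = 33869$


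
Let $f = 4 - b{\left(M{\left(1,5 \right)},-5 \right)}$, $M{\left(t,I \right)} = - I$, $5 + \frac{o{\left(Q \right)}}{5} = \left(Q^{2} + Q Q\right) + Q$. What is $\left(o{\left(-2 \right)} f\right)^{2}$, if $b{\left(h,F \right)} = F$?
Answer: $2025$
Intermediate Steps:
$o{\left(Q \right)} = -25 + 5 Q + 10 Q^{2}$ ($o{\left(Q \right)} = -25 + 5 \left(\left(Q^{2} + Q Q\right) + Q\right) = -25 + 5 \left(\left(Q^{2} + Q^{2}\right) + Q\right) = -25 + 5 \left(2 Q^{2} + Q\right) = -25 + 5 \left(Q + 2 Q^{2}\right) = -25 + \left(5 Q + 10 Q^{2}\right) = -25 + 5 Q + 10 Q^{2}$)
$f = 9$ ($f = 4 - -5 = 4 + 5 = 9$)
$\left(o{\left(-2 \right)} f\right)^{2} = \left(\left(-25 + 5 \left(-2\right) + 10 \left(-2\right)^{2}\right) 9\right)^{2} = \left(\left(-25 - 10 + 10 \cdot 4\right) 9\right)^{2} = \left(\left(-25 - 10 + 40\right) 9\right)^{2} = \left(5 \cdot 9\right)^{2} = 45^{2} = 2025$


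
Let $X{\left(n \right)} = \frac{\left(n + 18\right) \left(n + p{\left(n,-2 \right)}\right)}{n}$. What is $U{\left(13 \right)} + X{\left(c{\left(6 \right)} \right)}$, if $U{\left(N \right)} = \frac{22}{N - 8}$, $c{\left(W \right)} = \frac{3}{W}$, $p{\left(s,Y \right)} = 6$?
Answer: $\frac{2449}{10} \approx 244.9$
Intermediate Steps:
$U{\left(N \right)} = \frac{22}{-8 + N}$
$X{\left(n \right)} = \frac{\left(6 + n\right) \left(18 + n\right)}{n}$ ($X{\left(n \right)} = \frac{\left(n + 18\right) \left(n + 6\right)}{n} = \frac{\left(18 + n\right) \left(6 + n\right)}{n} = \frac{\left(6 + n\right) \left(18 + n\right)}{n}$)
$U{\left(13 \right)} + X{\left(c{\left(6 \right)} \right)} = \frac{22}{-8 + 13} + \left(24 + \frac{3}{6} + \frac{108}{3 \cdot \frac{1}{6}}\right) = \frac{22}{5} + \left(24 + 3 \cdot \frac{1}{6} + \frac{108}{3 \cdot \frac{1}{6}}\right) = 22 \cdot \frac{1}{5} + \left(24 + \frac{1}{2} + 108 \frac{1}{\frac{1}{2}}\right) = \frac{22}{5} + \left(24 + \frac{1}{2} + 108 \cdot 2\right) = \frac{22}{5} + \left(24 + \frac{1}{2} + 216\right) = \frac{22}{5} + \frac{481}{2} = \frac{2449}{10}$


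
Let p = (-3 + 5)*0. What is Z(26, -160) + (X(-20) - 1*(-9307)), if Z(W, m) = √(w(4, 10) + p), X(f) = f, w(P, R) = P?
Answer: 9289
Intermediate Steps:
p = 0 (p = 2*0 = 0)
Z(W, m) = 2 (Z(W, m) = √(4 + 0) = √4 = 2)
Z(26, -160) + (X(-20) - 1*(-9307)) = 2 + (-20 - 1*(-9307)) = 2 + (-20 + 9307) = 2 + 9287 = 9289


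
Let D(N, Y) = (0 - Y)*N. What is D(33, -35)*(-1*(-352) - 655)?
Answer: -349965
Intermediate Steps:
D(N, Y) = -N*Y (D(N, Y) = (-Y)*N = -N*Y)
D(33, -35)*(-1*(-352) - 655) = (-1*33*(-35))*(-1*(-352) - 655) = 1155*(352 - 655) = 1155*(-303) = -349965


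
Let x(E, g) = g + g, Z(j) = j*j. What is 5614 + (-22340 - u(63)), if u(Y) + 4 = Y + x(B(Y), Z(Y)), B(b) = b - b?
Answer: -24723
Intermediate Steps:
B(b) = 0
Z(j) = j²
x(E, g) = 2*g
u(Y) = -4 + Y + 2*Y² (u(Y) = -4 + (Y + 2*Y²) = -4 + Y + 2*Y²)
5614 + (-22340 - u(63)) = 5614 + (-22340 - (-4 + 63 + 2*63²)) = 5614 + (-22340 - (-4 + 63 + 2*3969)) = 5614 + (-22340 - (-4 + 63 + 7938)) = 5614 + (-22340 - 1*7997) = 5614 + (-22340 - 7997) = 5614 - 30337 = -24723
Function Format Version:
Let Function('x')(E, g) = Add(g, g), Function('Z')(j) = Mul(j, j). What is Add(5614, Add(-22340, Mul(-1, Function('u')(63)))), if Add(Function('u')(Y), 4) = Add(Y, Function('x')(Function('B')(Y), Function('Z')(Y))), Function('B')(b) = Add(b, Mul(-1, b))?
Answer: -24723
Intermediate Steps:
Function('B')(b) = 0
Function('Z')(j) = Pow(j, 2)
Function('x')(E, g) = Mul(2, g)
Function('u')(Y) = Add(-4, Y, Mul(2, Pow(Y, 2))) (Function('u')(Y) = Add(-4, Add(Y, Mul(2, Pow(Y, 2)))) = Add(-4, Y, Mul(2, Pow(Y, 2))))
Add(5614, Add(-22340, Mul(-1, Function('u')(63)))) = Add(5614, Add(-22340, Mul(-1, Add(-4, 63, Mul(2, Pow(63, 2)))))) = Add(5614, Add(-22340, Mul(-1, Add(-4, 63, Mul(2, 3969))))) = Add(5614, Add(-22340, Mul(-1, Add(-4, 63, 7938)))) = Add(5614, Add(-22340, Mul(-1, 7997))) = Add(5614, Add(-22340, -7997)) = Add(5614, -30337) = -24723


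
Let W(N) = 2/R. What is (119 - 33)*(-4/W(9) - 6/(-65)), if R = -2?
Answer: 22876/65 ≈ 351.94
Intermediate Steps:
W(N) = -1 (W(N) = 2/(-2) = 2*(-½) = -1)
(119 - 33)*(-4/W(9) - 6/(-65)) = (119 - 33)*(-4/(-1) - 6/(-65)) = 86*(-4*(-1) - 6*(-1/65)) = 86*(4 + 6/65) = 86*(266/65) = 22876/65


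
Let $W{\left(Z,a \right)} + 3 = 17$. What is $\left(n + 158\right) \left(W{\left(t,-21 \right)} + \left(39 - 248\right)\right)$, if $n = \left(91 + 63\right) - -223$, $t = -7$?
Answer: $-104325$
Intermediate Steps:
$n = 377$ ($n = 154 + 223 = 377$)
$W{\left(Z,a \right)} = 14$ ($W{\left(Z,a \right)} = -3 + 17 = 14$)
$\left(n + 158\right) \left(W{\left(t,-21 \right)} + \left(39 - 248\right)\right) = \left(377 + 158\right) \left(14 + \left(39 - 248\right)\right) = 535 \left(14 - 209\right) = 535 \left(-195\right) = -104325$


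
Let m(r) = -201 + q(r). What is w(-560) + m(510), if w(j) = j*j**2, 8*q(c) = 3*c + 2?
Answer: -351232019/2 ≈ -1.7562e+8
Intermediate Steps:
q(c) = 1/4 + 3*c/8 (q(c) = (3*c + 2)/8 = (2 + 3*c)/8 = 1/4 + 3*c/8)
m(r) = -803/4 + 3*r/8 (m(r) = -201 + (1/4 + 3*r/8) = -803/4 + 3*r/8)
w(j) = j**3
w(-560) + m(510) = (-560)**3 + (-803/4 + (3/8)*510) = -175616000 + (-803/4 + 765/4) = -175616000 - 19/2 = -351232019/2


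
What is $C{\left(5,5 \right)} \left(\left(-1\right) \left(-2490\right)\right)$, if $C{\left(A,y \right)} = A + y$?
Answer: $24900$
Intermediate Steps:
$C{\left(5,5 \right)} \left(\left(-1\right) \left(-2490\right)\right) = \left(5 + 5\right) \left(\left(-1\right) \left(-2490\right)\right) = 10 \cdot 2490 = 24900$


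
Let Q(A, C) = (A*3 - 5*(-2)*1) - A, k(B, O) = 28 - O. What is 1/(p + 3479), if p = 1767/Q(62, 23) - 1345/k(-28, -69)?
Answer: 12998/45211211 ≈ 0.00028750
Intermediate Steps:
Q(A, C) = 10 + 2*A (Q(A, C) = (3*A + 10*1) - A = (3*A + 10) - A = (10 + 3*A) - A = 10 + 2*A)
p = -8831/12998 (p = 1767/(10 + 2*62) - 1345/(28 - 1*(-69)) = 1767/(10 + 124) - 1345/(28 + 69) = 1767/134 - 1345/97 = -8831/12998 ≈ -0.67941)
1/(p + 3479) = 1/(-8831/12998 + 3479) = 1/(45211211/12998) = 12998/45211211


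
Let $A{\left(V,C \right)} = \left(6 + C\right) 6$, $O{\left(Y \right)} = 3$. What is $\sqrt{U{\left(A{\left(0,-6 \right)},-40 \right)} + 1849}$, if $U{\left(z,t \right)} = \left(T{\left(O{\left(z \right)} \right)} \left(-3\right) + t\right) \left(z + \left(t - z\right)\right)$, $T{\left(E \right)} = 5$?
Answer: $\sqrt{4049} \approx 63.632$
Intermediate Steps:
$A{\left(V,C \right)} = 36 + 6 C$
$U{\left(z,t \right)} = t \left(-15 + t\right)$ ($U{\left(z,t \right)} = \left(5 \left(-3\right) + t\right) \left(z + \left(t - z\right)\right) = \left(-15 + t\right) t = t \left(-15 + t\right)$)
$\sqrt{U{\left(A{\left(0,-6 \right)},-40 \right)} + 1849} = \sqrt{- 40 \left(-15 - 40\right) + 1849} = \sqrt{\left(-40\right) \left(-55\right) + 1849} = \sqrt{2200 + 1849} = \sqrt{4049}$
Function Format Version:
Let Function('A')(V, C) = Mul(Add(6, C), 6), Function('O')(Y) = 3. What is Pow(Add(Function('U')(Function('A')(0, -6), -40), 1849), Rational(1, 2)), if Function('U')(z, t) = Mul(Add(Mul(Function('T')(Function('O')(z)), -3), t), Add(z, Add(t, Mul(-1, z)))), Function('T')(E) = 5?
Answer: Pow(4049, Rational(1, 2)) ≈ 63.632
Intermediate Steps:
Function('A')(V, C) = Add(36, Mul(6, C))
Function('U')(z, t) = Mul(t, Add(-15, t)) (Function('U')(z, t) = Mul(Add(Mul(5, -3), t), Add(z, Add(t, Mul(-1, z)))) = Mul(Add(-15, t), t) = Mul(t, Add(-15, t)))
Pow(Add(Function('U')(Function('A')(0, -6), -40), 1849), Rational(1, 2)) = Pow(Add(Mul(-40, Add(-15, -40)), 1849), Rational(1, 2)) = Pow(Add(Mul(-40, -55), 1849), Rational(1, 2)) = Pow(Add(2200, 1849), Rational(1, 2)) = Pow(4049, Rational(1, 2))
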